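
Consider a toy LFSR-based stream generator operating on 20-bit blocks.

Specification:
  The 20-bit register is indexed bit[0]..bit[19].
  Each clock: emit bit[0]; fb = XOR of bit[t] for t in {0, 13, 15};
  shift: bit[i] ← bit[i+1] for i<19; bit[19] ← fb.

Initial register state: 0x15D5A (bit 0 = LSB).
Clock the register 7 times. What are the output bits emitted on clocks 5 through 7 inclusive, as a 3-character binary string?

101

reg_0 = 0x15D5A
clock 1: out=0, reg = 0x0AEAD
clock 2: out=1, reg = 0x85756
clock 3: out=0, reg = 0x42BAB
clock 4: out=1, reg = 0x215D5
clock 5: out=1, reg = 0x90AEA
clock 6: out=0, reg = 0x48575
clock 7: out=1, reg = 0x242BA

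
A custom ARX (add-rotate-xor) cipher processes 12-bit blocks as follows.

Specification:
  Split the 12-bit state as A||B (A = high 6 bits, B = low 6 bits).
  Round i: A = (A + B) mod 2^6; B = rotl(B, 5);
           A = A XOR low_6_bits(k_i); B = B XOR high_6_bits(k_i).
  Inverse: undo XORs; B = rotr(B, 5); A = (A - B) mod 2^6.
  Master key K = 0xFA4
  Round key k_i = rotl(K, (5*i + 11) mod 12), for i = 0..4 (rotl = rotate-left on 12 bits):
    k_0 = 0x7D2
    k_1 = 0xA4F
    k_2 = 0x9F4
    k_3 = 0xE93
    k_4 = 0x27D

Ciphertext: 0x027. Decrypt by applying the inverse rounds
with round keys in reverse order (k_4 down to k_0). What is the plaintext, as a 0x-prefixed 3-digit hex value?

s_0 = ciphertext = 0x027
s_1 = InvRound(s_0, k_4) = 0x81D
s_2 = InvRound(s_1, k_3) = 0x90F
s_3 = InvRound(s_2, k_2) = 0xFD1
s_4 = InvRound(s_3, k_1) = 0xFF1
s_5 = InvRound(s_4, k_0) = 0x41D

0x41D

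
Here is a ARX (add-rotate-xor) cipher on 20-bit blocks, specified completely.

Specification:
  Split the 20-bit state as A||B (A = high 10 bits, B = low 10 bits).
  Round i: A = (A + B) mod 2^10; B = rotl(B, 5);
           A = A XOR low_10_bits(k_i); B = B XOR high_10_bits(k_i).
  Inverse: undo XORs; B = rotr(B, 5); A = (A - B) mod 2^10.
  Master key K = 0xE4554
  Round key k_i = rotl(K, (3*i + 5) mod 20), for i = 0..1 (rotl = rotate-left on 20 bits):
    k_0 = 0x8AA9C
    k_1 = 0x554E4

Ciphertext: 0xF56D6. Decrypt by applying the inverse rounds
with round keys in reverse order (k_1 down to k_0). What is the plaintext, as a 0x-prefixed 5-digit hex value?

s_0 = ciphertext = 0xF56D6
s_1 = InvRound(s_0, k_1) = 0xAD47C
s_2 = InvRound(s_1, k_0) = 0x55ED2

0x55ED2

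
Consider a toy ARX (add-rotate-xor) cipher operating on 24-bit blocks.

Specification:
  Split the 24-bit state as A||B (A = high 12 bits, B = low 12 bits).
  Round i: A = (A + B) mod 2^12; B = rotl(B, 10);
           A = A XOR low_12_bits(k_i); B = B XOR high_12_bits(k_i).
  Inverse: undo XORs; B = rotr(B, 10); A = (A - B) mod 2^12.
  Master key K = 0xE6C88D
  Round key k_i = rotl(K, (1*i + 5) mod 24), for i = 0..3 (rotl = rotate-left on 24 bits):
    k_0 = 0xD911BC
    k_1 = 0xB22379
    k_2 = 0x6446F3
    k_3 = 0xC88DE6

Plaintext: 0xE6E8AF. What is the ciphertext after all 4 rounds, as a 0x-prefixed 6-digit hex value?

s_0 = plaintext = 0xE6E8AF
s_1 = Round(s_0, k_0) = 0x6A13BA
s_2 = Round(s_1, k_1) = 0x9223CC
s_3 = Round(s_2, k_2) = 0xA1D6B7
s_4 = Round(s_3, k_3) = 0xD32125

0xD32125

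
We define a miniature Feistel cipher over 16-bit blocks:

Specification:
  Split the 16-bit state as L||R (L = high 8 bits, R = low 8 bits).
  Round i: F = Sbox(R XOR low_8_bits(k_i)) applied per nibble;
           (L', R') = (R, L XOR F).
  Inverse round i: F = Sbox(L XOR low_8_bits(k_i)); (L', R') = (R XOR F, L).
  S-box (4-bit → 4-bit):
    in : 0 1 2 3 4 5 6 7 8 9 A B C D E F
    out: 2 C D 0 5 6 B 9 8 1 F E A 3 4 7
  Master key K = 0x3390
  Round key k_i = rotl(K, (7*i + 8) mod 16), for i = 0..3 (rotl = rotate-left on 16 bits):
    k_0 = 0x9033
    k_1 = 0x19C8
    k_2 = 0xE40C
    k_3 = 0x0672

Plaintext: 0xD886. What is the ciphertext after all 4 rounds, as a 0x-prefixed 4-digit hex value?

0x42FF

s_0 = plaintext = 0xD886
s_1 = Round(s_0, k_0) = 0x863E
s_2 = Round(s_1, k_1) = 0x3EFD
s_3 = Round(s_2, k_2) = 0xFD42
s_4 = Round(s_3, k_3) = 0x42FF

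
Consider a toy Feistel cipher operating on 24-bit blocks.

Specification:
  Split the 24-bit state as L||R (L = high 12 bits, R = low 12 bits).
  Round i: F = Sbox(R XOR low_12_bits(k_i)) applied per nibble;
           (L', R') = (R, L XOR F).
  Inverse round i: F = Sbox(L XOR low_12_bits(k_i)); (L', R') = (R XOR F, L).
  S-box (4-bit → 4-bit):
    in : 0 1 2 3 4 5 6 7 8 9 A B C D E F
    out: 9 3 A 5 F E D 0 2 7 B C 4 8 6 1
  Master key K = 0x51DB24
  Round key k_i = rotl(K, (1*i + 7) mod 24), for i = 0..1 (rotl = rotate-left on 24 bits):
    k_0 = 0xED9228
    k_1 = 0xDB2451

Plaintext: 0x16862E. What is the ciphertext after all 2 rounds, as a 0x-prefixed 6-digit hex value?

s_0 = plaintext = 0x16862E
s_1 = Round(s_0, k_0) = 0x62EEF5
s_2 = Round(s_1, k_1) = 0xEF5D91

0xEF5D91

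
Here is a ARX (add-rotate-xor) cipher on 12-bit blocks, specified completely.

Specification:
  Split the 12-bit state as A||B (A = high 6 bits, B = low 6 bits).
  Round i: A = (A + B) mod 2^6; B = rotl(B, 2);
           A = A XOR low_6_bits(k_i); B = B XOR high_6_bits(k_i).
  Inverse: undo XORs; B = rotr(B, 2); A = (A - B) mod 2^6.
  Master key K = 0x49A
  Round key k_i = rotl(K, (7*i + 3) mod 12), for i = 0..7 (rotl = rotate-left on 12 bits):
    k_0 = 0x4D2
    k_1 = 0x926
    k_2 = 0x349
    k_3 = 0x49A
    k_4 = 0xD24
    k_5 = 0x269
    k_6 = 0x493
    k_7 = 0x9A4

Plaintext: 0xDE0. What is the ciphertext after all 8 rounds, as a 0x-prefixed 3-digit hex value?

s_0 = plaintext = 0xDE0
s_1 = Round(s_0, k_0) = 0x151
s_2 = Round(s_1, k_1) = 0xC21
s_3 = Round(s_2, k_2) = 0x60B
s_4 = Round(s_3, k_3) = 0xE7E
s_5 = Round(s_4, k_4) = 0x4CF
s_6 = Round(s_5, k_5) = 0x2F5
s_7 = Round(s_6, k_6) = 0x4C5
s_8 = Round(s_7, k_7) = 0xF32

0xF32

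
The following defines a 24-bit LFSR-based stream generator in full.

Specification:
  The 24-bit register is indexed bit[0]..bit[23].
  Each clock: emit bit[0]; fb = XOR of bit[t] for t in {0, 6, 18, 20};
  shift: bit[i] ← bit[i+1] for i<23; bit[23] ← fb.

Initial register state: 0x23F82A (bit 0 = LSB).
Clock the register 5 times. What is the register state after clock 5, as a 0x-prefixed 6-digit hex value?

0x011FC1

reg_0 = 0x23F82A
clock 1: out=0, reg = 0x11FC15
clock 2: out=1, reg = 0x08FE0A
clock 3: out=0, reg = 0x047F05
clock 4: out=1, reg = 0x023F82
clock 5: out=0, reg = 0x011FC1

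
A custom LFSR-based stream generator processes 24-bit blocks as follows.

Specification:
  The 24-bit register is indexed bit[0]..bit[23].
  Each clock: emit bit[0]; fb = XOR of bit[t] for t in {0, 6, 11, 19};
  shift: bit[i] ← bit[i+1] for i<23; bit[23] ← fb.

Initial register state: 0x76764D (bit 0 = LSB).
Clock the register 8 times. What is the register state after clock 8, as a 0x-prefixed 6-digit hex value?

0xD47676

reg_0 = 0x76764D
clock 1: out=1, reg = 0x3B3B26
clock 2: out=0, reg = 0x1D9D93
clock 3: out=1, reg = 0x8ECEC9
clock 4: out=1, reg = 0x476764
clock 5: out=0, reg = 0xA3B3B2
clock 6: out=0, reg = 0x51D9D9
clock 7: out=1, reg = 0xA8ECEC
clock 8: out=0, reg = 0xD47676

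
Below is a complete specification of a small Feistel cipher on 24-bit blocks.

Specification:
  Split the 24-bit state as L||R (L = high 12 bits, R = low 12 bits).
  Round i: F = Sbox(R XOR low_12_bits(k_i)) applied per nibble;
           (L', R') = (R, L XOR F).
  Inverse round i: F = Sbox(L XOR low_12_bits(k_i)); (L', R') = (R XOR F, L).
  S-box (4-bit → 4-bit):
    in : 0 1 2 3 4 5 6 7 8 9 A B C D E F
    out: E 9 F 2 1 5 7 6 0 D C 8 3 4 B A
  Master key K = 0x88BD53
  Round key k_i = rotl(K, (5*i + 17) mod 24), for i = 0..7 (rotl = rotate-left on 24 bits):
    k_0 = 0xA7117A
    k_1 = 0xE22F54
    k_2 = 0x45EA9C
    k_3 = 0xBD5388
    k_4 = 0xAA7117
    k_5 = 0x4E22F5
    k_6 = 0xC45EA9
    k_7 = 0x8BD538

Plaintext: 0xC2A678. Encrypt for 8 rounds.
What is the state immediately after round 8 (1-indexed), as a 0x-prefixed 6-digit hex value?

s_0 = plaintext = 0xC2A678
s_1 = Round(s_0, k_0) = 0x678AC5
s_2 = Round(s_1, k_1) = 0xAC53A1
s_3 = Round(s_2, k_2) = 0x3A17E1
s_4 = Round(s_3, k_3) = 0x7E12DC
s_5 = Round(s_4, k_4) = 0x2DC5D9
s_6 = Round(s_5, k_5) = 0x5D942F
s_7 = Round(s_6, k_6) = 0x42F9DE
s_8 = Round(s_7, k_7) = 0x9DE798

0x9DE798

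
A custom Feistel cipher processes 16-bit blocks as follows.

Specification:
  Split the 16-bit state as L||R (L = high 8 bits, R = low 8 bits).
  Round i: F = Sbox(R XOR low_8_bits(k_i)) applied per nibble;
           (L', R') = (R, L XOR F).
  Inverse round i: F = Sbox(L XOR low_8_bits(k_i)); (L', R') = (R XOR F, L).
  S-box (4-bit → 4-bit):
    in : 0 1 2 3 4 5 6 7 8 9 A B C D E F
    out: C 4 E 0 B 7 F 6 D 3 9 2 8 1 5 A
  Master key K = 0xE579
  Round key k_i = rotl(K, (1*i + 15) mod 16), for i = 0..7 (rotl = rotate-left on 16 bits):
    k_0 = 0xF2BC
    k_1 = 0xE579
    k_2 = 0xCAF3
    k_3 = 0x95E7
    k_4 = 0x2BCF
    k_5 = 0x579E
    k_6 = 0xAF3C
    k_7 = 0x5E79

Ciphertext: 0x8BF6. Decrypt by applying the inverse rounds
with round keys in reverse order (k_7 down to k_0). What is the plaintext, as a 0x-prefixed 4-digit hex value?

s_0 = ciphertext = 0x8BF6
s_1 = InvRound(s_0, k_7) = 0x588B
s_2 = InvRound(s_1, k_6) = 0x7058
s_3 = InvRound(s_2, k_5) = 0x0D70
s_4 = InvRound(s_3, k_4) = 0xFE0D
s_5 = InvRound(s_4, k_3) = 0x4EFE
s_6 = InvRound(s_5, k_2) = 0xDF4E
s_7 = InvRound(s_6, k_1) = 0xD1DF
s_8 = InvRound(s_7, k_0) = 0x2ED1

0x2ED1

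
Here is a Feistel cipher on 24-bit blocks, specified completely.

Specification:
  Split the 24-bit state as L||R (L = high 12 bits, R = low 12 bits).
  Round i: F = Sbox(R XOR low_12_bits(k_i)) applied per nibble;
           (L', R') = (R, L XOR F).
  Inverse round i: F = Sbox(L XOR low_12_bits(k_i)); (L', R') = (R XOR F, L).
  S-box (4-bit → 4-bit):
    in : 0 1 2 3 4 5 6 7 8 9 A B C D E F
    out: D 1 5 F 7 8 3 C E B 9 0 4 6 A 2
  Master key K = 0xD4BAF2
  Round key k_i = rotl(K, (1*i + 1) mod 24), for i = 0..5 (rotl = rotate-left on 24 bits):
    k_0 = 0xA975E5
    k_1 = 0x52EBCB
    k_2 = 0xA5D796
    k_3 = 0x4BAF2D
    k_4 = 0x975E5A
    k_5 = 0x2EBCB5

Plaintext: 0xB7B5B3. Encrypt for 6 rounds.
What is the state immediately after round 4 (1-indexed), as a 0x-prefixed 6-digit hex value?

s_0 = plaintext = 0xB7B5B3
s_1 = Round(s_0, k_0) = 0x5B36F8
s_2 = Round(s_1, k_1) = 0x6F834C
s_3 = Round(s_2, k_2) = 0x34C191
s_4 = Round(s_3, k_3) = 0x191948
s_5 = Round(s_4, k_4) = 0x948D84
s_6 = Round(s_5, k_5) = 0xD848B9

0x191948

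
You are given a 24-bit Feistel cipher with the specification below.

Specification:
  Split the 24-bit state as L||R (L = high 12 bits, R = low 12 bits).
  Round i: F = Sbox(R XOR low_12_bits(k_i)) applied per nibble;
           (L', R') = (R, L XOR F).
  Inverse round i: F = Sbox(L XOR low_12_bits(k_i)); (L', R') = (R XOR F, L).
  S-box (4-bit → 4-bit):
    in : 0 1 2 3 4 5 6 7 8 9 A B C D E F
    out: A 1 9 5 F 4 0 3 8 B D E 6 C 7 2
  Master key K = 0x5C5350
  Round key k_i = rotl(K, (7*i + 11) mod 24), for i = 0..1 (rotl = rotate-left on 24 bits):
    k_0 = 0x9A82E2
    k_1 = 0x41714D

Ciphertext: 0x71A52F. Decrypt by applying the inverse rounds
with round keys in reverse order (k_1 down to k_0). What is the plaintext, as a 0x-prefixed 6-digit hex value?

s_0 = ciphertext = 0x71A52F
s_1 = InvRound(s_0, k_1) = 0x56C71A
s_2 = InvRound(s_1, k_0) = 0x49D56C

0x49D56C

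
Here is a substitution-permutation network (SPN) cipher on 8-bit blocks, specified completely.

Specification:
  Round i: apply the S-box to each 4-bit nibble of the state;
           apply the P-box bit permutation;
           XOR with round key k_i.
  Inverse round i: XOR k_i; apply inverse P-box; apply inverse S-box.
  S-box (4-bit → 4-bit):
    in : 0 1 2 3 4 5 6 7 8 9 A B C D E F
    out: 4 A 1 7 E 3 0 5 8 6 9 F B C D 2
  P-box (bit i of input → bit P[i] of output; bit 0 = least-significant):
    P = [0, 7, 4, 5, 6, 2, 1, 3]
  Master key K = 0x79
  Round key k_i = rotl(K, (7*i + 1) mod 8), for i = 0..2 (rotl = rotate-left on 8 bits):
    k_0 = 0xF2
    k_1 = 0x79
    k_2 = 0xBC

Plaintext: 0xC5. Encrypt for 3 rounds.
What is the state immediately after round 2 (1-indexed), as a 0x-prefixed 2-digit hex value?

0xBF

s_0 = plaintext = 0xC5
s_1 = Round(s_0, k_0) = 0x3F
s_2 = Round(s_1, k_1) = 0xBF
s_3 = Round(s_2, k_2) = 0x72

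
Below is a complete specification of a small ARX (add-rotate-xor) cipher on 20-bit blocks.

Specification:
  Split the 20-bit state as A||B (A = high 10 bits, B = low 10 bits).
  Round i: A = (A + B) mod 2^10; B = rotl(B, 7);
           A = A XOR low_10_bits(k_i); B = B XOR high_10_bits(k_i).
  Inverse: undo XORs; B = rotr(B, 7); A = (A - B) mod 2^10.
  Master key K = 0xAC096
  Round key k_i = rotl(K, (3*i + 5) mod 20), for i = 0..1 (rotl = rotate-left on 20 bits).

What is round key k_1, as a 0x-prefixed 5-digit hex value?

K = 0xAC096
k_0 = rotl(K, (3*0+5) mod 20) = rotl(K, 5) = 0x812D5
k_1 = rotl(K, (3*1+5) mod 20) = rotl(K, 8) = 0x096AC

0x096AC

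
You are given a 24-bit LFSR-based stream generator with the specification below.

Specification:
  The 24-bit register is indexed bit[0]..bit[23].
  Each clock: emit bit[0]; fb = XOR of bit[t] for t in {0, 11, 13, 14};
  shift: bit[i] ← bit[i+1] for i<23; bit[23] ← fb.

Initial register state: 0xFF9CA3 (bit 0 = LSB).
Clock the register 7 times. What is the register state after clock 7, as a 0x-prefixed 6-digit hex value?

0xA5FF39

reg_0 = 0xFF9CA3
clock 1: out=1, reg = 0x7FCE51
clock 2: out=1, reg = 0xBFE728
clock 3: out=0, reg = 0x5FF394
clock 4: out=0, reg = 0x2FF9CA
clock 5: out=0, reg = 0x97FCE5
clock 6: out=1, reg = 0x4BFE72
clock 7: out=0, reg = 0xA5FF39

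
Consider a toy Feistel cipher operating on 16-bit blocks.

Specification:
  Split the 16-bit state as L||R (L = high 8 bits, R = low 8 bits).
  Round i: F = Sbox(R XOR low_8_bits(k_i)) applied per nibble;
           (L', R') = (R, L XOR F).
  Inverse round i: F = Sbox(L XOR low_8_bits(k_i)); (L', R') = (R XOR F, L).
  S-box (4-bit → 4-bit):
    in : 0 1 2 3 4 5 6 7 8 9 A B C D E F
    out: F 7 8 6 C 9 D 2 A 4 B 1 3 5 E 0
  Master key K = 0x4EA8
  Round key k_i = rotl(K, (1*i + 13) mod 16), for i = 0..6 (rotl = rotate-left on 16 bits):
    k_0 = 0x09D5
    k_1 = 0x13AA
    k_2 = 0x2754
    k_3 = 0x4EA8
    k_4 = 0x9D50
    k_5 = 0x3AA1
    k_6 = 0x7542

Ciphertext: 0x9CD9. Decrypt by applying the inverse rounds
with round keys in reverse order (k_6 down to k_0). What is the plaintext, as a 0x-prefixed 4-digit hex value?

s_0 = ciphertext = 0x9CD9
s_1 = InvRound(s_0, k_6) = 0x879C
s_2 = InvRound(s_1, k_5) = 0x1187
s_3 = InvRound(s_2, k_4) = 0x4011
s_4 = InvRound(s_3, k_3) = 0xFB40
s_5 = InvRound(s_4, k_2) = 0xF0FB
s_6 = InvRound(s_5, k_1) = 0x60F0
s_7 = InvRound(s_6, k_0) = 0xE960

0xE960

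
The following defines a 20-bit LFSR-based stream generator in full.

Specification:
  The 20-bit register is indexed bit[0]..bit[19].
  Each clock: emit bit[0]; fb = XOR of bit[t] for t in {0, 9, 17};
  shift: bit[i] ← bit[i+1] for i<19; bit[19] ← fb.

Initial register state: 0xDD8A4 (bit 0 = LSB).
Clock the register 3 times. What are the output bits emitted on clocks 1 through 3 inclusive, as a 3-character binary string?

reg_0 = 0xDD8A4
clock 1: out=0, reg = 0x6EC52
clock 2: out=0, reg = 0xB7629
clock 3: out=1, reg = 0xDBB14

001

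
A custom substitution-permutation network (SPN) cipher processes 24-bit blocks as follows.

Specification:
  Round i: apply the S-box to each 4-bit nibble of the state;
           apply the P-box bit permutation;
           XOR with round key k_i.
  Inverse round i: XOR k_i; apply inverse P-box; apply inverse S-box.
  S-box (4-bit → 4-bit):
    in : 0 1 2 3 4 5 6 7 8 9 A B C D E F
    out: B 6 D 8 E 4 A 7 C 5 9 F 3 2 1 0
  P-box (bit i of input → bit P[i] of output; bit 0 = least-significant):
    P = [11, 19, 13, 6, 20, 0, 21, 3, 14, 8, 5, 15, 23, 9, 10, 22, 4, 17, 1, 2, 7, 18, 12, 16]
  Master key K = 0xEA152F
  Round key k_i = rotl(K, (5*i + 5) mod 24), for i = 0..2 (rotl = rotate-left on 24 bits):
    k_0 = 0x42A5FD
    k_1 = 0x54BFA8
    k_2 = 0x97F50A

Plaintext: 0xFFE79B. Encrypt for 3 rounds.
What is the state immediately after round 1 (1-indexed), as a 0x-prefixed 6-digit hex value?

0xFACC9D

s_0 = plaintext = 0xFFE79B
s_1 = Round(s_0, k_0) = 0xFACC9D
s_2 = Round(s_1, k_1) = 0xECFCBC
s_3 = Round(s_2, k_2) = 0xADBC93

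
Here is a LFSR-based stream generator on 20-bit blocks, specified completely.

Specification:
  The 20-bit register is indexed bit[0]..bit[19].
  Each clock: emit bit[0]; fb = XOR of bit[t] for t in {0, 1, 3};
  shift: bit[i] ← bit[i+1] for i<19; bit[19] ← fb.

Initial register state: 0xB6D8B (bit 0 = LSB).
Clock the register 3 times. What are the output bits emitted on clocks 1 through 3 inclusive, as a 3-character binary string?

110

reg_0 = 0xB6D8B
clock 1: out=1, reg = 0xDB6C5
clock 2: out=1, reg = 0xEDB62
clock 3: out=0, reg = 0xF6DB1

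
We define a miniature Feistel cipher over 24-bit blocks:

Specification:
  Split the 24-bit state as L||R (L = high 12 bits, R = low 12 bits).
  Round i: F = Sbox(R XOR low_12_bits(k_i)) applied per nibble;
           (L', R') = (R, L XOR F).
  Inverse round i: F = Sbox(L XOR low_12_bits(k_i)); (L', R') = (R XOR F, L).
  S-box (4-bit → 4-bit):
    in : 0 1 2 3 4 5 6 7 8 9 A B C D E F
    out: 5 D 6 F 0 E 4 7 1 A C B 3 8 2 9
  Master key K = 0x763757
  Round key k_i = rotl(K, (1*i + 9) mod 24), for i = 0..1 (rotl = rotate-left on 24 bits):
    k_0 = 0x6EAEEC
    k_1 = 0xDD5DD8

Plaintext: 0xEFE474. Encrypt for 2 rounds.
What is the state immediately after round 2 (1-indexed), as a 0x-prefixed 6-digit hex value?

0x25FD63

s_0 = plaintext = 0xEFE474
s_1 = Round(s_0, k_0) = 0x47425F
s_2 = Round(s_1, k_1) = 0x25FD63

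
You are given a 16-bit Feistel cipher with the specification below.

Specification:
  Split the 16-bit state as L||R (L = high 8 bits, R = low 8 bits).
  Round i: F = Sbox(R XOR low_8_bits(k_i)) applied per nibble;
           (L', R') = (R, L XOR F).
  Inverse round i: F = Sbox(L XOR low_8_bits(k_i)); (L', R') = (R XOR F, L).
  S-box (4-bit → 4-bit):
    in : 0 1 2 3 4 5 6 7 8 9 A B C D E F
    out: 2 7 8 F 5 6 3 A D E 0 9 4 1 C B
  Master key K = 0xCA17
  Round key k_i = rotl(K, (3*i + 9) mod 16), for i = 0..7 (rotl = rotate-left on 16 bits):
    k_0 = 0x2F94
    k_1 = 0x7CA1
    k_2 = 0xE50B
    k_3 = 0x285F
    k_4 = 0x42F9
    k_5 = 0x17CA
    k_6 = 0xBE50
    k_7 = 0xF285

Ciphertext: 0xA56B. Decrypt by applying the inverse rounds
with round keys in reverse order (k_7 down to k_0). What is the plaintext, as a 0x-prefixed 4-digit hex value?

0xBF6E

s_0 = ciphertext = 0xA56B
s_1 = InvRound(s_0, k_7) = 0xE9A5
s_2 = InvRound(s_1, k_6) = 0x3BE9
s_3 = InvRound(s_2, k_5) = 0x5E3B
s_4 = InvRound(s_3, k_4) = 0x315E
s_5 = InvRound(s_4, k_3) = 0x6231
s_6 = InvRound(s_5, k_2) = 0x0F62
s_7 = InvRound(s_6, k_1) = 0x6E0F
s_8 = InvRound(s_7, k_0) = 0xBF6E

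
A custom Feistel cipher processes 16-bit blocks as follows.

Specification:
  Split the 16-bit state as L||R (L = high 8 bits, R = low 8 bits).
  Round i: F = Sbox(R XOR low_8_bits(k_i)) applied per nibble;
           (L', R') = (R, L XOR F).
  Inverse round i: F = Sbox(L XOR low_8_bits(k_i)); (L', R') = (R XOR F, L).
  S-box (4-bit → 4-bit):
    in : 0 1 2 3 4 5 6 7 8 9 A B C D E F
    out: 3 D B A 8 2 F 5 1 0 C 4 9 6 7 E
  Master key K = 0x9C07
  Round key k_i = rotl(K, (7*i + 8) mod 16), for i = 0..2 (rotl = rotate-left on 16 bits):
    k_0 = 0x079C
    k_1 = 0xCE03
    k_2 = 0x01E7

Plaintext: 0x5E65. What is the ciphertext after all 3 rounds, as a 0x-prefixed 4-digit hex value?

s_0 = plaintext = 0x5E65
s_1 = Round(s_0, k_0) = 0x65BE
s_2 = Round(s_1, k_1) = 0xBE23
s_3 = Round(s_2, k_2) = 0x2326

0x2326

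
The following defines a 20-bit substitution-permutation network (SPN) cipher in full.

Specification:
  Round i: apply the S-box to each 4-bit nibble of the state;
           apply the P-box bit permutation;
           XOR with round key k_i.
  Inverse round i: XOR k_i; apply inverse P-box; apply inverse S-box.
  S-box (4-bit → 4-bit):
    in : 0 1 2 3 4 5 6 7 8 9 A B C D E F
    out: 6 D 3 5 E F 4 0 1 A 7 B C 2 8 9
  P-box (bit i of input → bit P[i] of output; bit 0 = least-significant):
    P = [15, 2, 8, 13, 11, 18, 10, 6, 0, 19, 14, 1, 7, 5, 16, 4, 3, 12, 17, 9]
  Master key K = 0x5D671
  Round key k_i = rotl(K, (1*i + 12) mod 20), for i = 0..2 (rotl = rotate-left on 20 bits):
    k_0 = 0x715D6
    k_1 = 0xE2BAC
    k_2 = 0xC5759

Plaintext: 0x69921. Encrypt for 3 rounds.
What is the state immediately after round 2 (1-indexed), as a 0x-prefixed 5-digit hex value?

s_0 = plaintext = 0x69921
s_1 = Round(s_0, k_0) = 0x9BCE4
s_2 = Round(s_1, k_1) = 0xE585A
s_3 = Round(s_2, k_2) = 0x9D8AC

0xE585A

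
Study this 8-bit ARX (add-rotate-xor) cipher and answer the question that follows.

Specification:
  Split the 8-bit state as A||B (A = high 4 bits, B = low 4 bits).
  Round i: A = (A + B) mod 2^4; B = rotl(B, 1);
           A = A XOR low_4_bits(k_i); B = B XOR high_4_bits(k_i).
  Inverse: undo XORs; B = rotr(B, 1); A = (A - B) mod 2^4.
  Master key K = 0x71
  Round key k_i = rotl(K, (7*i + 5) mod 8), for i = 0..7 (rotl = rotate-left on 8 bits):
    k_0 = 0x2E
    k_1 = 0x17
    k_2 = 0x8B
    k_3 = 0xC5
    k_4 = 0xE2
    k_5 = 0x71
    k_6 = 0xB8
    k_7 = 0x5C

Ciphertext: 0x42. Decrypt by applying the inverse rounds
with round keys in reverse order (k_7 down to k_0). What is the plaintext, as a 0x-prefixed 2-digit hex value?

s_0 = ciphertext = 0x42
s_1 = InvRound(s_0, k_7) = 0xDB
s_2 = InvRound(s_1, k_6) = 0x50
s_3 = InvRound(s_2, k_5) = 0x9B
s_4 = InvRound(s_3, k_4) = 0x1A
s_5 = InvRound(s_4, k_3) = 0x13
s_6 = InvRound(s_5, k_2) = 0xDD
s_7 = InvRound(s_6, k_1) = 0x46
s_8 = InvRound(s_7, k_0) = 0x82

0x82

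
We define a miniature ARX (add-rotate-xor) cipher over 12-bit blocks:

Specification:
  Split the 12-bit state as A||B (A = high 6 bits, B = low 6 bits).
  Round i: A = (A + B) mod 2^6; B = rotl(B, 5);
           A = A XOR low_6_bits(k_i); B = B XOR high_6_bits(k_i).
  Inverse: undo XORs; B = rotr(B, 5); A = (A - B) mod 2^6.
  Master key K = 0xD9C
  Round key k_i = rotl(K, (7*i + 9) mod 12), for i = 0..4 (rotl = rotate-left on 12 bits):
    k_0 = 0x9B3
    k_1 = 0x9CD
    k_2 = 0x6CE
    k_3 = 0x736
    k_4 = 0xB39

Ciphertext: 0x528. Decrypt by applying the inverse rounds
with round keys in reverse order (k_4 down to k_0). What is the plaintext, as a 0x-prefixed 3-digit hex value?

0xCCD

s_0 = ciphertext = 0x528
s_1 = InvRound(s_0, k_4) = 0x948
s_2 = InvRound(s_1, k_3) = 0xAE8
s_3 = InvRound(s_2, k_2) = 0xFA7
s_4 = InvRound(s_3, k_1) = 0xCC0
s_5 = InvRound(s_4, k_0) = 0xCCD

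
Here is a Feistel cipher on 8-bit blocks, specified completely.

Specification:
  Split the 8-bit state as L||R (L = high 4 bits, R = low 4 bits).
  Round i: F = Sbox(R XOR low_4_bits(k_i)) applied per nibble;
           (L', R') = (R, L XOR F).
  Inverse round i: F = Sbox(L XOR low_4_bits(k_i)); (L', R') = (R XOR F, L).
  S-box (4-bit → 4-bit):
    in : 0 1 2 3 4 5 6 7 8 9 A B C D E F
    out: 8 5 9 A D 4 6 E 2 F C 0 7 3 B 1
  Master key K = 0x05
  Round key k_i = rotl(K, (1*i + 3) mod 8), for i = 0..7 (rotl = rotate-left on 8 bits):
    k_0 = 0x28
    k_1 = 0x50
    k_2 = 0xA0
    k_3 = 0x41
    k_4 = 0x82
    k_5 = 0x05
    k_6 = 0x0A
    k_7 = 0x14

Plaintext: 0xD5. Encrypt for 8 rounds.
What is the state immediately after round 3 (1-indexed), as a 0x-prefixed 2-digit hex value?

s_0 = plaintext = 0xD5
s_1 = Round(s_0, k_0) = 0x5E
s_2 = Round(s_1, k_1) = 0xEE
s_3 = Round(s_2, k_2) = 0xE5
s_4 = Round(s_3, k_3) = 0x53
s_5 = Round(s_4, k_4) = 0x30
s_6 = Round(s_5, k_5) = 0x07
s_7 = Round(s_6, k_6) = 0x73
s_8 = Round(s_7, k_7) = 0x39

0xE5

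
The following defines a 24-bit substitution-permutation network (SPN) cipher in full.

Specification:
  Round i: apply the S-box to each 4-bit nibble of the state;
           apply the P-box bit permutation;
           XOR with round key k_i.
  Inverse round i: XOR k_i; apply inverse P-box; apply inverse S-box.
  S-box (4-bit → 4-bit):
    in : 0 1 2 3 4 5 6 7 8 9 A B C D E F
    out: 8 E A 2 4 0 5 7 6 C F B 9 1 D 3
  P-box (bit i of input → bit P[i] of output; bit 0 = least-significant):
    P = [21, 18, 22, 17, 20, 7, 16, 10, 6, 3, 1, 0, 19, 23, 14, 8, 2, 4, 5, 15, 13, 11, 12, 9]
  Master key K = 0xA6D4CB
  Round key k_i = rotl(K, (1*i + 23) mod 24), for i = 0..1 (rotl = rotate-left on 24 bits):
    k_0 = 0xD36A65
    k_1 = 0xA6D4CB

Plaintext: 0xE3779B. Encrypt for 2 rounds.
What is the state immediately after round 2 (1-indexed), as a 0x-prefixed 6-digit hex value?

0x022D0E

s_0 = plaintext = 0xE3779B
s_1 = Round(s_0, k_0) = 0x7C1C3F
s_2 = Round(s_1, k_1) = 0x022D0E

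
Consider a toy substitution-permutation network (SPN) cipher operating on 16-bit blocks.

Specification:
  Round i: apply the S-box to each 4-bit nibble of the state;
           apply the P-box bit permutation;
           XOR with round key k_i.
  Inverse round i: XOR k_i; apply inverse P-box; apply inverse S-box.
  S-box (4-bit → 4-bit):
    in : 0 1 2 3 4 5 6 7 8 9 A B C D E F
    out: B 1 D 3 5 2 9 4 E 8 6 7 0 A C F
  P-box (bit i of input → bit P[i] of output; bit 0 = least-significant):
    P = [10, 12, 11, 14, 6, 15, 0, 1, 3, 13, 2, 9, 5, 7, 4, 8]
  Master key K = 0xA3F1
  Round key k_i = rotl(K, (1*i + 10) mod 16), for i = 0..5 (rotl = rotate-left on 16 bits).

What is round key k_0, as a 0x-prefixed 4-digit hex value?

0xC68F

K = 0xA3F1
k_0 = rotl(K, (1*0+10) mod 16) = rotl(K, 10) = 0xC68F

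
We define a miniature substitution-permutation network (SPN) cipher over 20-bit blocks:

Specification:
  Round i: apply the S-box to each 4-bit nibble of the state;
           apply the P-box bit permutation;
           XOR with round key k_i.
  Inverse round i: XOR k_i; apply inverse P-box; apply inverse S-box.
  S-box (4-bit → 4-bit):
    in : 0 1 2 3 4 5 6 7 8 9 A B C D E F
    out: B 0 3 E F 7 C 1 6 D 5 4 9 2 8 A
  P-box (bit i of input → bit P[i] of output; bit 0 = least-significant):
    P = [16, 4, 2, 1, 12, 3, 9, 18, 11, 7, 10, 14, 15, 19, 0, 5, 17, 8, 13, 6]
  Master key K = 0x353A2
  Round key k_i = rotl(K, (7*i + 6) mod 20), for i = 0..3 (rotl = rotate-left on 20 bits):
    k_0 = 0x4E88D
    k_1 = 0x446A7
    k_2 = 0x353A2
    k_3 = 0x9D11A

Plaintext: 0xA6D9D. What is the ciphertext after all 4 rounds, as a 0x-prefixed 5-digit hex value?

s_0 = plaintext = 0xA6D9D
s_1 = Round(s_0, k_0) = 0x2DA3C
s_2 = Round(s_1, k_1) = 0xB49AD
s_3 = Round(s_2, k_2) = 0xBAD93
s_4 = Round(s_3, k_3) = 0xD638D

0xD638D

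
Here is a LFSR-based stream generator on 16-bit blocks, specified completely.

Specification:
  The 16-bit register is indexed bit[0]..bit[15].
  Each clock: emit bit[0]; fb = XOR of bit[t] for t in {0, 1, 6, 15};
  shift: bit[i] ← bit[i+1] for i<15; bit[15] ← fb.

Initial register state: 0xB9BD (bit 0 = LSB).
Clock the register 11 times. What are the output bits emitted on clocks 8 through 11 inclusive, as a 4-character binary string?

reg_0 = 0xB9BD
clock 1: out=1, reg = 0x5CDE
clock 2: out=0, reg = 0x2E6F
clock 3: out=1, reg = 0x9737
clock 4: out=1, reg = 0xCB9B
clock 5: out=1, reg = 0xE5CD
clock 6: out=1, reg = 0xF2E6
clock 7: out=0, reg = 0xF973
clock 8: out=1, reg = 0x7CB9
clock 9: out=1, reg = 0xBE5C
clock 10: out=0, reg = 0x5F2E
clock 11: out=0, reg = 0xAF97

1100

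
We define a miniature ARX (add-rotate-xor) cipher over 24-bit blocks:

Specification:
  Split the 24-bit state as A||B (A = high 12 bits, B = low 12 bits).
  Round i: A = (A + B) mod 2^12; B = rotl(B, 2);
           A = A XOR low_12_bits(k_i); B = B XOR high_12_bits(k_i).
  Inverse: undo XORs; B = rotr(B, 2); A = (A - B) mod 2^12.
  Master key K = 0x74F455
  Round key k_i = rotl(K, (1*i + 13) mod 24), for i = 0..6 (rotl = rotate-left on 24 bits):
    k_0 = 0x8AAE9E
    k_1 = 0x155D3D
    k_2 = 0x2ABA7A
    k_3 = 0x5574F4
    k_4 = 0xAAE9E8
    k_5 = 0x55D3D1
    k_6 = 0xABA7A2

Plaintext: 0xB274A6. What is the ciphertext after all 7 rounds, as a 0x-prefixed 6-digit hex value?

0xDEA5BC

s_0 = plaintext = 0xB274A6
s_1 = Round(s_0, k_0) = 0x153A33
s_2 = Round(s_1, k_1) = 0x6BB99B
s_3 = Round(s_2, k_2) = 0xA2C4C5
s_4 = Round(s_3, k_3) = 0xA05642
s_5 = Round(s_4, k_4) = 0x9AF3A7
s_6 = Round(s_5, k_5) = 0xE87BC1
s_7 = Round(s_6, k_6) = 0xDEA5BC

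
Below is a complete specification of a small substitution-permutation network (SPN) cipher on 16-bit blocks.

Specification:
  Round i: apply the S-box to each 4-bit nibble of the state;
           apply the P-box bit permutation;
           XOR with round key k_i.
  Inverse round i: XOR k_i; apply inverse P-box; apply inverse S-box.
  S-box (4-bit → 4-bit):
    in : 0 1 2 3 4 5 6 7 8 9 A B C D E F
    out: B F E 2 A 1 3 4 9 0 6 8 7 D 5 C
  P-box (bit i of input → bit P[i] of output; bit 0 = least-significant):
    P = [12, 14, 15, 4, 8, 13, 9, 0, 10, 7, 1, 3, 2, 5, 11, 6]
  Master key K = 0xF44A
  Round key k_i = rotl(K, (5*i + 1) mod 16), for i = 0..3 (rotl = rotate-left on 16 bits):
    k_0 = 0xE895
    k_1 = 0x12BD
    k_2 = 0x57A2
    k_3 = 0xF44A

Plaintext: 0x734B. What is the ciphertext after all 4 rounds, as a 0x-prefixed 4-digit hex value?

0xF829

s_0 = plaintext = 0x734B
s_1 = Round(s_0, k_0) = 0xC004
s_2 = Round(s_1, k_1) = 0x7F00
s_3 = Round(s_2, k_2) = 0x2EB9
s_4 = Round(s_3, k_3) = 0xF829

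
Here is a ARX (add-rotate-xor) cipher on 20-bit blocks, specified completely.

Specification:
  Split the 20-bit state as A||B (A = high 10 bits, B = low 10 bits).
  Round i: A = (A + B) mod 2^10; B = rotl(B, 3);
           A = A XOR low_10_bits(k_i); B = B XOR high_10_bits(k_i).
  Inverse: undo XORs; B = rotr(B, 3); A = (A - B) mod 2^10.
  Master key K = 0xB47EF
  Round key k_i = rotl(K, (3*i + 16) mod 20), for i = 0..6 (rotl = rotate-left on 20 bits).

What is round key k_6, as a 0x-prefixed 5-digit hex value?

K = 0xB47EF
k_0 = rotl(K, (3*0+16) mod 20) = rotl(K, 16) = 0xFB47E
k_1 = rotl(K, (3*1+16) mod 20) = rotl(K, 19) = 0xDA3F7
k_2 = rotl(K, (3*2+16) mod 20) = rotl(K, 2) = 0xD1FBE
k_3 = rotl(K, (3*3+16) mod 20) = rotl(K, 5) = 0x8FDF6
k_4 = rotl(K, (3*4+16) mod 20) = rotl(K, 8) = 0x7EFB4
k_5 = rotl(K, (3*5+16) mod 20) = rotl(K, 11) = 0xF7DA3
k_6 = rotl(K, (3*6+16) mod 20) = rotl(K, 14) = 0xBED1F

0xBED1F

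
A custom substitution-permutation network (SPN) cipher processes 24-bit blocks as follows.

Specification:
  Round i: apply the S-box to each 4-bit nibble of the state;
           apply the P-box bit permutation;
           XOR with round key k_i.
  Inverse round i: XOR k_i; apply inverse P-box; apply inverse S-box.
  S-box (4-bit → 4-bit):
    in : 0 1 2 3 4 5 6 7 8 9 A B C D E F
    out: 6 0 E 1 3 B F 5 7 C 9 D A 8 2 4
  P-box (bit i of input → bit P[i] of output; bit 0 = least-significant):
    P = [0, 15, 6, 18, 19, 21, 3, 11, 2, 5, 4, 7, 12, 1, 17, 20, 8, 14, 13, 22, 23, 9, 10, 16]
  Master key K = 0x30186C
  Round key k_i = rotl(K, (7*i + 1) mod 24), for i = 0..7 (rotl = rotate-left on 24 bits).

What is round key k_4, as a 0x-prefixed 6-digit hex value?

K = 0x30186C
k_0 = rotl(K, (7*0+1) mod 24) = rotl(K, 1) = 0x6030D8
k_1 = rotl(K, (7*1+1) mod 24) = rotl(K, 8) = 0x186C30
k_2 = rotl(K, (7*2+1) mod 24) = rotl(K, 15) = 0x36180C
k_3 = rotl(K, (7*3+1) mod 24) = rotl(K, 22) = 0x0C061B
k_4 = rotl(K, (7*4+1) mod 24) = rotl(K, 5) = 0x030D86

0x030D86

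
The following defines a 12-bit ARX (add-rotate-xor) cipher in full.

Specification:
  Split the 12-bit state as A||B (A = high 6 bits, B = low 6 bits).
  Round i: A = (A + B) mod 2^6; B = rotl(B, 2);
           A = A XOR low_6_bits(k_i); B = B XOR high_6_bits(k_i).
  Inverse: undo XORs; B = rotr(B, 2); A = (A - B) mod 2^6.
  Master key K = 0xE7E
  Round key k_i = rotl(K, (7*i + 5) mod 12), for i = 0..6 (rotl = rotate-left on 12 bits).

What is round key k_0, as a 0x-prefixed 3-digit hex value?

K = 0xE7E
k_0 = rotl(K, (7*0+5) mod 12) = rotl(K, 5) = 0xFDC

0xFDC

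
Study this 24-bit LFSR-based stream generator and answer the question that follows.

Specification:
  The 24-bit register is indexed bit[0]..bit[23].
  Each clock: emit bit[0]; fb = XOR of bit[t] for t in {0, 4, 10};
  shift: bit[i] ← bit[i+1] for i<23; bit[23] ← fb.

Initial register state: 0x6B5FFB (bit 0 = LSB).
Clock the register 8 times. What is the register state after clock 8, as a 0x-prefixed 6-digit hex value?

0xD36B5F

reg_0 = 0x6B5FFB
clock 1: out=1, reg = 0xB5AFFD
clock 2: out=1, reg = 0xDAD7FE
clock 3: out=0, reg = 0x6D6BFF
clock 4: out=1, reg = 0x36B5FF
clock 5: out=1, reg = 0x9B5AFF
clock 6: out=1, reg = 0x4DAD7F
clock 7: out=1, reg = 0xA6D6BF
clock 8: out=1, reg = 0xD36B5F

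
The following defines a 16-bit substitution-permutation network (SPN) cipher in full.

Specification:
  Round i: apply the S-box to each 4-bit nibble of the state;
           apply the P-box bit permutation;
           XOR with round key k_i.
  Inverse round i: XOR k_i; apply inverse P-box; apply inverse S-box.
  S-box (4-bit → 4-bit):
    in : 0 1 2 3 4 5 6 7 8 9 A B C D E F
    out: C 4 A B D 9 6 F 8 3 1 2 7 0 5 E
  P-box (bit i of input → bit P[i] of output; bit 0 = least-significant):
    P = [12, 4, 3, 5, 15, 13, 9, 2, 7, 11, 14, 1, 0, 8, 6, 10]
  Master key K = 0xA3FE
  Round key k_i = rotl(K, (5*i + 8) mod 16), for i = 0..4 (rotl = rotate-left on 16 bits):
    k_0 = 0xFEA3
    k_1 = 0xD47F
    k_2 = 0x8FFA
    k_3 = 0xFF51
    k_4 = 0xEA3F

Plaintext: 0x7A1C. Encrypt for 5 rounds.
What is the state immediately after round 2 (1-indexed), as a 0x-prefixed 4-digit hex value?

s_0 = plaintext = 0x7A1C
s_1 = Round(s_0, k_0) = 0xE97A
s_2 = Round(s_1, k_1) = 0x6EBA
s_3 = Round(s_2, k_2) = 0xFE3A
s_4 = Round(s_3, k_3) = 0x0A95
s_5 = Round(s_4, k_4) = 0x5EDF

0x6EBA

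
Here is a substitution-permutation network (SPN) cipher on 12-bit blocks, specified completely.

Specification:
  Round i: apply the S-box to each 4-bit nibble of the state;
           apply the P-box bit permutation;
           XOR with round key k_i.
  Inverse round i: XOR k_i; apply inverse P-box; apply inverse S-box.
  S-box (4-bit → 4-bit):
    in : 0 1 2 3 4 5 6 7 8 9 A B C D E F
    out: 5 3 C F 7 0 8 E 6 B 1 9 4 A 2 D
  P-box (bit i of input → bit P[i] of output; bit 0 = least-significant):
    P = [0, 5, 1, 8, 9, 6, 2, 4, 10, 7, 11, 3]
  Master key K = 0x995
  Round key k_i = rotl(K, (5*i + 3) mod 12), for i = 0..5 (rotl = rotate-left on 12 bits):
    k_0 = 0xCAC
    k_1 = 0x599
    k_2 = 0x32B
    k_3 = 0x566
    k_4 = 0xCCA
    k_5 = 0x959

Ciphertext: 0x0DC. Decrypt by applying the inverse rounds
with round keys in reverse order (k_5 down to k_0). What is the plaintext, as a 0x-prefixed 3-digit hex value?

s_0 = ciphertext = 0x0DC
s_1 = InvRound(s_0, k_5) = 0x8CB
s_2 = InvRound(s_1, k_4) = 0xA5A
s_3 = InvRound(s_2, k_3) = 0xFFD
s_4 = InvRound(s_3, k_2) = 0x47C
s_5 = InvRound(s_4, k_1) = 0xE89
s_6 = InvRound(s_5, k_0) = 0x501

0x501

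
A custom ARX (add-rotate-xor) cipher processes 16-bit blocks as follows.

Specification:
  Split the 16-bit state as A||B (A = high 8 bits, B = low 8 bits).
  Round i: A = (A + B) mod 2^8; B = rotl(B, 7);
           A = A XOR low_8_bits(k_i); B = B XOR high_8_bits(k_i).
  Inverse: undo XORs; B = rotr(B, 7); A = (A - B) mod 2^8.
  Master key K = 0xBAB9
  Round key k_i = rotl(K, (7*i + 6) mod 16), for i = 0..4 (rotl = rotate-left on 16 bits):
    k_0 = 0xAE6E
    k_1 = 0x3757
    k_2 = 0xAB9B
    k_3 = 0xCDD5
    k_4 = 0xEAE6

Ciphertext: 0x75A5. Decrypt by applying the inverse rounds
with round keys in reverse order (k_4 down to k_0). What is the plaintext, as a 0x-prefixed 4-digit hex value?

0x6FE9

s_0 = ciphertext = 0x75A5
s_1 = InvRound(s_0, k_4) = 0xF59E
s_2 = InvRound(s_1, k_3) = 0x7AA6
s_3 = InvRound(s_2, k_2) = 0xC71A
s_4 = InvRound(s_3, k_1) = 0x365A
s_5 = InvRound(s_4, k_0) = 0x6FE9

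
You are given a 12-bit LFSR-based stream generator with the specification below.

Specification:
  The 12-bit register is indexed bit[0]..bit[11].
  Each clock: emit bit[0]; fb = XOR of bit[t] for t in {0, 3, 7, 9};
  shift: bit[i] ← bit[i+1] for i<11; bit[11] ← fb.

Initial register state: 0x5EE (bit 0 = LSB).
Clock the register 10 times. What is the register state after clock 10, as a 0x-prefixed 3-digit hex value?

reg_0 = 0x5EE
clock 1: out=0, reg = 0x2F7
clock 2: out=1, reg = 0x97B
clock 3: out=1, reg = 0x4BD
clock 4: out=1, reg = 0xA5E
clock 5: out=0, reg = 0x52F
clock 6: out=1, reg = 0x297
clock 7: out=1, reg = 0x94B
clock 8: out=1, reg = 0x4A5
clock 9: out=1, reg = 0x252
clock 10: out=0, reg = 0x929

0x929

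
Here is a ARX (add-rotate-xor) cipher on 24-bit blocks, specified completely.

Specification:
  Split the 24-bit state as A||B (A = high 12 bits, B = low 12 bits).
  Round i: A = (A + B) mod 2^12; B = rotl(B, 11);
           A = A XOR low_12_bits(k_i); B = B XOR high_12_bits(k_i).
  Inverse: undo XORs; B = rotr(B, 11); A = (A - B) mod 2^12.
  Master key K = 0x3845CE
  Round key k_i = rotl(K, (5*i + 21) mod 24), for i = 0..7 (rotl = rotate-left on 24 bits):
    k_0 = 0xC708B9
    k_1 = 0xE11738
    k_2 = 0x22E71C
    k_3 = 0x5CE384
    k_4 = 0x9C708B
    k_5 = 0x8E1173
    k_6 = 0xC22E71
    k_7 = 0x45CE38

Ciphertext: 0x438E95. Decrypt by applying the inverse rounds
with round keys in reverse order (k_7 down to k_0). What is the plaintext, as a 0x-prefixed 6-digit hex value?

0x11156F

s_0 = ciphertext = 0x438E95
s_1 = InvRound(s_0, k_7) = 0x46D593
s_2 = InvRound(s_1, k_6) = 0x6B9363
s_3 = InvRound(s_2, k_5) = 0x0C5705
s_4 = InvRound(s_3, k_4) = 0x2C9D85
s_5 = InvRound(s_4, k_3) = 0x0B6097
s_6 = InvRound(s_5, k_2) = 0x238572
s_7 = InvRound(s_6, k_1) = 0xE396C7
s_8 = InvRound(s_7, k_0) = 0x11156F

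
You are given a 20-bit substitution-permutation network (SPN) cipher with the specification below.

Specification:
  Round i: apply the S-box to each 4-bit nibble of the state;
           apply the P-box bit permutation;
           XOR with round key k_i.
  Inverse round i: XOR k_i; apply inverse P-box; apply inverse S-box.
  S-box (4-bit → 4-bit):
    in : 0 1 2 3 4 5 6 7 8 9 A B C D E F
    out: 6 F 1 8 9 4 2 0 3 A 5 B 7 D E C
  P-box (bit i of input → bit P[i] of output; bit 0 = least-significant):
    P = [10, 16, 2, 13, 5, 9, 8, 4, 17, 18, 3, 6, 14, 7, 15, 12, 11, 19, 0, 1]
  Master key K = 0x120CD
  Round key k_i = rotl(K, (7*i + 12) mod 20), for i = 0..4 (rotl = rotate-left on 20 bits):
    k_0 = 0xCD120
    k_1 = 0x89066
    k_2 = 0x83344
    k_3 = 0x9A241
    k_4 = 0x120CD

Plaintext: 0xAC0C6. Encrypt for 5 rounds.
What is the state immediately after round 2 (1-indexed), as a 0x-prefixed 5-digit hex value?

0x362CC

s_0 = plaintext = 0xAC0C6
s_1 = Round(s_0, k_0) = 0x91A89
s_2 = Round(s_1, k_1) = 0x362CC
s_3 = Round(s_2, k_2) = 0xB34E2
s_4 = Round(s_3, k_3) = 0x3BD13
s_5 = Round(s_4, k_4) = 0x35337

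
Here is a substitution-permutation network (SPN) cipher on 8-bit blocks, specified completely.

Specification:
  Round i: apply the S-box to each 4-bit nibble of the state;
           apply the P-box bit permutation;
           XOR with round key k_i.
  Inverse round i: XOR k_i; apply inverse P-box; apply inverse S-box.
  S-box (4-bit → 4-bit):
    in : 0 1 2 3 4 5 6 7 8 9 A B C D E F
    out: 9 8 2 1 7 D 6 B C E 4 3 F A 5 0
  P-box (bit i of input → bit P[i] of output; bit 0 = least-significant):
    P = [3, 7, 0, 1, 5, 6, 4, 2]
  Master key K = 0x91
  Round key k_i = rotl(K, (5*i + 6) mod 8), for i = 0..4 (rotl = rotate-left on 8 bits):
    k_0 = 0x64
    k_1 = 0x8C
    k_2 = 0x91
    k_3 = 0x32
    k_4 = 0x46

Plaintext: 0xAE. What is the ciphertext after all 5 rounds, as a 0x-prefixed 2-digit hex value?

s_0 = plaintext = 0xAE
s_1 = Round(s_0, k_0) = 0x7D
s_2 = Round(s_1, k_1) = 0x6A
s_3 = Round(s_2, k_2) = 0xC0
s_4 = Round(s_3, k_3) = 0x4C
s_5 = Round(s_4, k_4) = 0xBD

0xBD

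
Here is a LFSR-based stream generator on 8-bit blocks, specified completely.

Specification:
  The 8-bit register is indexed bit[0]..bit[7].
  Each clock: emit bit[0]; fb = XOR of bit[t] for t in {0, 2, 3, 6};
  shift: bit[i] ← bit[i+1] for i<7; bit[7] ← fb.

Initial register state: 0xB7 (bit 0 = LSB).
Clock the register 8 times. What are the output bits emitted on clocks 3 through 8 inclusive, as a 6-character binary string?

101101

reg_0 = 0xB7
clock 1: out=1, reg = 0x5B
clock 2: out=1, reg = 0xAD
clock 3: out=1, reg = 0xD6
clock 4: out=0, reg = 0x6B
clock 5: out=1, reg = 0xB5
clock 6: out=1, reg = 0x5A
clock 7: out=0, reg = 0x2D
clock 8: out=1, reg = 0x96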